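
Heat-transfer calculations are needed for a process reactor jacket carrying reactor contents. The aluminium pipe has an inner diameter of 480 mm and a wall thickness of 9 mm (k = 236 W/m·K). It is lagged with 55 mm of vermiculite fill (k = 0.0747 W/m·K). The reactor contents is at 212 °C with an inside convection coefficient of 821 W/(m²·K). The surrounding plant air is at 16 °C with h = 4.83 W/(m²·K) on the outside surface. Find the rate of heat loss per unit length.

Radial resistances (cylindrical: R_cond = ln(r_o/r_i)/(2πkL), R_conv = 1/(h·2πrL)):
R_inner film = 1/(h_i·2πr₁L) = 1/(821×2π×0.24×1) = 8.077×10^-4 K/W
R_aluminium pipe wall = ln(249/240)/(2π×236×1) = 2.483×10^-5 K/W
R_vermiculite fill = ln(304/249)/(2π×0.0747×1) = 0.4252 K/W
R_outer film = 1/(h_o·2πr_oL) = 1/(4.83×2π×0.304×1) = 0.1084 K/W
R_total = 0.5344 K/W
Q = ΔT/R_total = 196/0.5344

q′ ≈ 367 W/m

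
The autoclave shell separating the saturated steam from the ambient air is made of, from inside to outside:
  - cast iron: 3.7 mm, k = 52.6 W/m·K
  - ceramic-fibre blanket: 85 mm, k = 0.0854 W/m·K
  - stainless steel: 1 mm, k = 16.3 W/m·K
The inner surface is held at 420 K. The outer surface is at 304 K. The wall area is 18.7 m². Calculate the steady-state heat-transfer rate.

Q ≈ 2180 W

Series thermal resistances:
R_cast iron = L/(kA) = 0.0037/(52.6×18.7) = 3.762×10^-6 K/W
R_ceramic-fibre blanket = L/(kA) = 0.085/(0.0854×18.7) = 0.05323 K/W
R_stainless steel = L/(kA) = 0.001/(16.3×18.7) = 3.281×10^-6 K/W
R_total = 0.05323 K/W
Q = ΔT / R_total = 116 / 0.05323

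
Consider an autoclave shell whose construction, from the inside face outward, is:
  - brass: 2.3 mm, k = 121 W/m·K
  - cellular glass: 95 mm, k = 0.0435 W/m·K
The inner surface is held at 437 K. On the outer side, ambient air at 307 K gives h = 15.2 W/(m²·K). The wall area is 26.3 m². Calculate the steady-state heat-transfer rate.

Q ≈ 1520 W

Model the wall as resistances in series:
R_brass = L/(kA) = 0.0023/(121×26.3) = 7.227×10^-7 K/W
R_cellular glass = L/(kA) = 0.095/(0.0435×26.3) = 0.08304 K/W
R_outer film = 1/(h_o·A) = 1/(15.2×26.3) = 0.002502 K/W
R_total = 0.08554 K/W
Q = ΔT / R_total = 130 / 0.08554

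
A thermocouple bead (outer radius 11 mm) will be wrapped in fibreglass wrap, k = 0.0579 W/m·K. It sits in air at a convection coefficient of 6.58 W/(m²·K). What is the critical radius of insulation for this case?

r_cr ≈ 17.6 mm

For a sphere r_cr = 2k/h = 2×0.0579/6.58
r_cr = 17.6 mm; since the bare radius (11 mm) is below r_cr, adding a thin layer of insulation will *increase* heat loss.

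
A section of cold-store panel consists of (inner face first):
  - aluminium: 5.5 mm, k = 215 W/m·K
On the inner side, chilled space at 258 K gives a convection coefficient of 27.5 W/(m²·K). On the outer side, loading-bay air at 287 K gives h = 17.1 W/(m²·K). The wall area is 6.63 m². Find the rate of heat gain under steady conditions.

Model the wall as resistances in series:
R_inner film = 1/(h_i·A) = 1/(27.5×6.63) = 0.005485 K/W
R_aluminium = L/(kA) = 0.0055/(215×6.63) = 3.858×10^-6 K/W
R_outer film = 1/(h_o·A) = 1/(17.1×6.63) = 0.00882 K/W
R_total = 0.01431 K/W
Q = ΔT / R_total = 29 / 0.01431

Q ≈ 2030 W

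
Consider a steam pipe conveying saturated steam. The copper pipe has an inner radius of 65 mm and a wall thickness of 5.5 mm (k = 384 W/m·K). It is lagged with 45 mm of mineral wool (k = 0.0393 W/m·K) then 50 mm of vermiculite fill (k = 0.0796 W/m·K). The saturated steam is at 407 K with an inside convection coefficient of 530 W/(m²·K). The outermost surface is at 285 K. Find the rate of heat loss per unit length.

q′ ≈ 44.8 W/m

Radial resistances (cylindrical: R_cond = ln(r_o/r_i)/(2πkL), R_conv = 1/(h·2πrL)):
R_inner film = 1/(h_i·2πr₁L) = 1/(530×2π×0.065×1) = 0.00462 K/W
R_copper pipe wall = ln(70.5/65)/(2π×384×1) = 3.367×10^-5 K/W
R_mineral wool = ln(115.5/70.5)/(2π×0.0393×1) = 1.999 K/W
R_vermiculite fill = ln(165.5/115.5)/(2π×0.0796×1) = 0.7192 K/W
R_total = 2.723 K/W
Q = ΔT/R_total = 122/2.723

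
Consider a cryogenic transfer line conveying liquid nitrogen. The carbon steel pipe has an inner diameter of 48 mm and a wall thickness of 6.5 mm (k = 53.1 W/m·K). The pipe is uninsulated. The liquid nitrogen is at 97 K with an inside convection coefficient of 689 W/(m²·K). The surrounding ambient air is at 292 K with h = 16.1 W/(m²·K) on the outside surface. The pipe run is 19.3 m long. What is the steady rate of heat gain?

Q ≈ 11300 W

For a radial system each layer contributes R = ln(r_out/r_in)/(2πkL); films add R = 1/(hA).
R_inner film = 1/(h_i·2πr₁L) = 1/(689×2π×0.024×19.3) = 4.987×10^-4 K/W
R_carbon steel pipe wall = ln(30.5/24)/(2π×53.1×19.3) = 3.722×10^-5 K/W
R_outer film = 1/(h_o·2πr_oL) = 1/(16.1×2π×0.0305×19.3) = 0.01679 K/W
R_total = 0.01733 K/W
Q = ΔT/R_total = 195/0.01733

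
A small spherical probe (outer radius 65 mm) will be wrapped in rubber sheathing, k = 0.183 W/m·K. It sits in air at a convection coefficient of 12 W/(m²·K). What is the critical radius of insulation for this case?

r_cr ≈ 30.5 mm

For a sphere r_cr = 2k/h = 2×0.183/12
r_cr = 30.5 mm; since the bare radius (65 mm) is above r_cr, any added insulation will reduce heat loss.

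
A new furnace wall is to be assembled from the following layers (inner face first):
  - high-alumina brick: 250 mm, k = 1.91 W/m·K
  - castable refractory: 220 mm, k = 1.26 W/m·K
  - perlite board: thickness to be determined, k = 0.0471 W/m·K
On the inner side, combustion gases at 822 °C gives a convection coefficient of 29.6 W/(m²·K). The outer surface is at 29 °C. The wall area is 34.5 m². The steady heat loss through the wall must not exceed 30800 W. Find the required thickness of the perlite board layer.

Using the resistance-network approach (series):
R_inner film = 1/(h_i·A) = 1/(29.6×34.5) = 9.792×10^-4 K/W
R_high-alumina brick = L/(kA) = 0.25/(1.91×34.5) = 0.003794 K/W
R_castable refractory = L/(kA) = 0.22/(1.26×34.5) = 0.005061 K/W
Sum of the known resistances R_other = 0.009834 K/W
Required total resistance R_tot = ΔT/Q_allow = 793/30800 = 0.02575 K/W
R_perlite board = R_tot − R_other = 0.01591 K/W
L = R·k·A = 0.01591×0.0471×34.5

L ≈ 25.9 mm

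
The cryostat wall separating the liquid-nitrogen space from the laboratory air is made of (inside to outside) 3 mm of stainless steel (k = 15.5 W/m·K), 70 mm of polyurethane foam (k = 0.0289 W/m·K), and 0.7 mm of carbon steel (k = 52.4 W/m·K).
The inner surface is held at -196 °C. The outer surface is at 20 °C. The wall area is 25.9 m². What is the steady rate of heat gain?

Q ≈ 2310 W

Thermal resistances in series:
R_stainless steel = L/(kA) = 0.003/(15.5×25.9) = 7.473×10^-6 K/W
R_polyurethane foam = L/(kA) = 0.07/(0.0289×25.9) = 0.09352 K/W
R_carbon steel = L/(kA) = 0.0007/(52.4×25.9) = 5.158×10^-7 K/W
R_total = 0.09353 K/W
Q = ΔT / R_total = 216 / 0.09353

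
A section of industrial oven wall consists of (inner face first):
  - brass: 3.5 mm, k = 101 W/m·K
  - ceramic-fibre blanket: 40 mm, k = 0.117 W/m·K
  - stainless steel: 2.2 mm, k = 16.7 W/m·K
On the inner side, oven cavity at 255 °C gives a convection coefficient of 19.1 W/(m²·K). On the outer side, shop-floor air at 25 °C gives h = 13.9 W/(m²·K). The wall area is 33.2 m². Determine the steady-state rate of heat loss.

Q ≈ 16400 W

Model the wall as resistances in series:
R_inner film = 1/(h_i·A) = 1/(19.1×33.2) = 0.001577 K/W
R_brass = L/(kA) = 0.0035/(101×33.2) = 1.044×10^-6 K/W
R_ceramic-fibre blanket = L/(kA) = 0.04/(0.117×33.2) = 0.0103 K/W
R_stainless steel = L/(kA) = 0.0022/(16.7×33.2) = 3.968×10^-6 K/W
R_outer film = 1/(h_o·A) = 1/(13.9×33.2) = 0.002167 K/W
R_total = 0.01405 K/W
Q = ΔT / R_total = 230 / 0.01405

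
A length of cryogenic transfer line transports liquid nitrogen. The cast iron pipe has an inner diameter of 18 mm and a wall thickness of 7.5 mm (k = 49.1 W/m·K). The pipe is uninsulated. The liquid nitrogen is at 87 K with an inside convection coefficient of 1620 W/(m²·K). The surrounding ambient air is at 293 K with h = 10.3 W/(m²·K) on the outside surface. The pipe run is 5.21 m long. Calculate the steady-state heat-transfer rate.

Q ≈ 1130 W

Treating each annulus and film as a series resistance:
R_inner film = 1/(h_i·2πr₁L) = 1/(1620×2π×0.009×5.21) = 0.002095 K/W
R_cast iron pipe wall = ln(16.5/9)/(2π×49.1×5.21) = 3.771×10^-4 K/W
R_outer film = 1/(h_o·2πr_oL) = 1/(10.3×2π×0.0165×5.21) = 0.1797 K/W
R_total = 0.1822 K/W
Q = ΔT/R_total = 206/0.1822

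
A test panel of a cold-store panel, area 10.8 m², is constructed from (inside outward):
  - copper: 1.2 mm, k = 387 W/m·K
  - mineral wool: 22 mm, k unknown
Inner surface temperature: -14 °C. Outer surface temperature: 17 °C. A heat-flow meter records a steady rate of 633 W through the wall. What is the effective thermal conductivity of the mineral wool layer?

Using the resistance-network approach (series):
R_copper = L/(kA) = 0.0012/(387×10.8) = 2.871×10^-7 K/W
Sum of known resistances R_other = 2.871×10^-7 K/W
Total R = ΔT/Q = 31/633 = 0.04897 K/W
R_mineral wool = R_total − R_other = 0.04897 K/W
k = L/(R·A) = 0.022/(0.04897×10.8)

k ≈ 0.0416 W/(m·K)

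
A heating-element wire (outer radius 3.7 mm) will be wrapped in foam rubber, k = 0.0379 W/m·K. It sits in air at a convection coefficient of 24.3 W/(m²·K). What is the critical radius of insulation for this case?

For a cylinder r_cr = k/h = 0.0379/24.3
r_cr = 1.56 mm; since the bare radius (3.7 mm) is above r_cr, any added insulation will reduce heat loss.

r_cr ≈ 1.56 mm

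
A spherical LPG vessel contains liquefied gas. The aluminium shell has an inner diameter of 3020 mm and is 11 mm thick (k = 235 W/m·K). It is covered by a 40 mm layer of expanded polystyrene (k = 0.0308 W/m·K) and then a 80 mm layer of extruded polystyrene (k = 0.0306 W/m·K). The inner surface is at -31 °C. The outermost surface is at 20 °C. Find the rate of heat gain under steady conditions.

Q ≈ 409 W

For a spherical shell R = (1/r₁ − 1/r₂)/(4πk); film R = 1/(h·4πr²). In series:
R_aluminium shell = (1/1.51 − 1/1.521)/(4π×235) = 1.622×10^-6 K/W
R_expanded polystyrene = (1/1.521 − 1/1.561)/(4π×0.0308) = 0.04353 K/W
R_extruded polystyrene = (1/1.561 − 1/1.641)/(4π×0.0306) = 0.08122 K/W
R_total = 0.1247 K/W
Q = ΔT/R_total = 51/0.1247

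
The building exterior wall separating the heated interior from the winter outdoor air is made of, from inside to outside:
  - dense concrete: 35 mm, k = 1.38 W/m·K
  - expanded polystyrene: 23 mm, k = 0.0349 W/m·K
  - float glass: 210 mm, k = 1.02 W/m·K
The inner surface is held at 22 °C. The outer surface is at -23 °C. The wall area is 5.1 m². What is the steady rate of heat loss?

Q ≈ 258 W

Treating each layer as a thermal resistance in series:
R_dense concrete = L/(kA) = 0.035/(1.38×5.1) = 0.004973 K/W
R_expanded polystyrene = L/(kA) = 0.023/(0.0349×5.1) = 0.1292 K/W
R_float glass = L/(kA) = 0.21/(1.02×5.1) = 0.04037 K/W
R_total = 0.1746 K/W
Q = ΔT / R_total = 45 / 0.1746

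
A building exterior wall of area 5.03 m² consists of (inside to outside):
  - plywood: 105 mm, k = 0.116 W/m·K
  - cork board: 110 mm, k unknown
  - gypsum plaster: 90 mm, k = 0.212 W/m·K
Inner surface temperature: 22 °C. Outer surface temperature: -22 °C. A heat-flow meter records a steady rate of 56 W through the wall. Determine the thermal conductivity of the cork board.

Treating each layer as a thermal resistance in series:
R_plywood = L/(kA) = 0.105/(0.116×5.03) = 0.18 K/W
R_gypsum plaster = L/(kA) = 0.09/(0.212×5.03) = 0.0844 K/W
Sum of known resistances R_other = 0.2644 K/W
Total R = ΔT/Q = 44/56 = 0.7857 K/W
R_cork board = R_total − R_other = 0.5214 K/W
k = L/(R·A) = 0.11/(0.5214×5.03)

k ≈ 0.0419 W/(m·K)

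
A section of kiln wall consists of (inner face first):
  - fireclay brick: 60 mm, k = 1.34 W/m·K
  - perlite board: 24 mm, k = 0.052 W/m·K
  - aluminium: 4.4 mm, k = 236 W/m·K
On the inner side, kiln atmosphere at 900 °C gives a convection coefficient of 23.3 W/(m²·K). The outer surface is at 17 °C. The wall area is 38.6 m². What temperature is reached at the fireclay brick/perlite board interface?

T ≈ 759 °C

Using the resistance-network approach (series):
R_inner film = 1/(h_i·A) = 1/(23.3×38.6) = 0.001112 K/W
R_fireclay brick = L/(kA) = 0.06/(1.34×38.6) = 0.00116 K/W
R_perlite board = L/(kA) = 0.024/(0.052×38.6) = 0.01196 K/W
R_aluminium = L/(kA) = 0.0044/(236×38.6) = 4.83×10^-7 K/W
R_total = 0.01423 K/W;  Q = ΔT/R_total = 883/0.01423 = 62050 W
T_interface = T_inner − Q·ΣR(inner→interface) = 900 − 62100×0.002272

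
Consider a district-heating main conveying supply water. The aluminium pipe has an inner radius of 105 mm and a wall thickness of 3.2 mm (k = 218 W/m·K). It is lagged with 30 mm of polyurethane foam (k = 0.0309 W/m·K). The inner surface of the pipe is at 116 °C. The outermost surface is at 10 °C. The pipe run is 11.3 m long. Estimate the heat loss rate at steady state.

Q ≈ 950 W

Per-layer cylindrical resistances, series-summed:
R_aluminium pipe wall = ln(108.2/105)/(2π×218×11.3) = 1.94×10^-6 K/W
R_polyurethane foam = ln(138.2/108.2)/(2π×0.0309×11.3) = 0.1115 K/W
R_total = 0.1115 K/W
Q = ΔT/R_total = 106/0.1115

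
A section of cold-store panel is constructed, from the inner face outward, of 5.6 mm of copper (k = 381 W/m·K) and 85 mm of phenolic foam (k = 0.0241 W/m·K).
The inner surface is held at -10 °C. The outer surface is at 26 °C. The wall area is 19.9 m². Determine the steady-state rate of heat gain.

Q ≈ 203 W

Series thermal resistances:
R_copper = L/(kA) = 0.0056/(381×19.9) = 7.386×10^-7 K/W
R_phenolic foam = L/(kA) = 0.085/(0.0241×19.9) = 0.1772 K/W
R_total = 0.1772 K/W
Q = ΔT / R_total = 36 / 0.1772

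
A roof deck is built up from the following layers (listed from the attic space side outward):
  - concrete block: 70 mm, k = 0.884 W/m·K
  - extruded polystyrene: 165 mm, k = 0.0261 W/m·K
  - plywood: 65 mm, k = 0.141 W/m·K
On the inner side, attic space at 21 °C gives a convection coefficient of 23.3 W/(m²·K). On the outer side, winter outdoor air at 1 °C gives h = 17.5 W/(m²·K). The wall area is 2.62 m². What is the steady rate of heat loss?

Thermal resistances in series:
R_inner film = 1/(h_i·A) = 1/(23.3×2.62) = 0.01638 K/W
R_concrete block = L/(kA) = 0.07/(0.884×2.62) = 0.03022 K/W
R_extruded polystyrene = L/(kA) = 0.165/(0.0261×2.62) = 2.413 K/W
R_plywood = L/(kA) = 0.065/(0.141×2.62) = 0.176 K/W
R_outer film = 1/(h_o·A) = 1/(17.5×2.62) = 0.02181 K/W
R_total = 2.657 K/W
Q = ΔT / R_total = 20 / 2.657

Q ≈ 7.53 W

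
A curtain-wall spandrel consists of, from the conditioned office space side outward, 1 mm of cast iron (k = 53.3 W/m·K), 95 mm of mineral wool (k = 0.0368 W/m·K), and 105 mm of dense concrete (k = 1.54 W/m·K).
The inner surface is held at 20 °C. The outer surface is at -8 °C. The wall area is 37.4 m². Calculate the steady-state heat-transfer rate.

Q ≈ 395 W

Series thermal resistances:
R_cast iron = L/(kA) = 0.001/(53.3×37.4) = 5.017×10^-7 K/W
R_mineral wool = L/(kA) = 0.095/(0.0368×37.4) = 0.06902 K/W
R_dense concrete = L/(kA) = 0.105/(1.54×37.4) = 0.001823 K/W
R_total = 0.07085 K/W
Q = ΔT / R_total = 28 / 0.07085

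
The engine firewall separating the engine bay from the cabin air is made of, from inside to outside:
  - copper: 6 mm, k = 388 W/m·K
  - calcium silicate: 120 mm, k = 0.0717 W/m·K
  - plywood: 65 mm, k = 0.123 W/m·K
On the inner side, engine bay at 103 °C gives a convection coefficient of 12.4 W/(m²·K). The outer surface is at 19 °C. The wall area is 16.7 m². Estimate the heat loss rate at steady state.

Thermal resistances in series:
R_inner film = 1/(h_i·A) = 1/(12.4×16.7) = 0.004829 K/W
R_copper = L/(kA) = 0.006/(388×16.7) = 9.26×10^-7 K/W
R_calcium silicate = L/(kA) = 0.12/(0.0717×16.7) = 0.1002 K/W
R_plywood = L/(kA) = 0.065/(0.123×16.7) = 0.03164 K/W
R_total = 0.1367 K/W
Q = ΔT / R_total = 84 / 0.1367

Q ≈ 615 W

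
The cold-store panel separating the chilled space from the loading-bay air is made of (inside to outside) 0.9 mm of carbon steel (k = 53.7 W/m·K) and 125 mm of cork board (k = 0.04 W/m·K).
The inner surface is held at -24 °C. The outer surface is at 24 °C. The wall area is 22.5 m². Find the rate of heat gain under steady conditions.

Q ≈ 346 W

Using the resistance-network approach (series):
R_carbon steel = L/(kA) = 0.0009/(53.7×22.5) = 7.449×10^-7 K/W
R_cork board = L/(kA) = 0.125/(0.04×22.5) = 0.1389 K/W
R_total = 0.1389 K/W
Q = ΔT / R_total = 48 / 0.1389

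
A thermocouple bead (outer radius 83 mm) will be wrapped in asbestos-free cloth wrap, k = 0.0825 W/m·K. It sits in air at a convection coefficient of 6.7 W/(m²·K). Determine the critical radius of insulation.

r_cr ≈ 24.6 mm

For a sphere r_cr = 2k/h = 2×0.0825/6.7
r_cr = 24.6 mm; since the bare radius (83 mm) is above r_cr, any added insulation will reduce heat loss.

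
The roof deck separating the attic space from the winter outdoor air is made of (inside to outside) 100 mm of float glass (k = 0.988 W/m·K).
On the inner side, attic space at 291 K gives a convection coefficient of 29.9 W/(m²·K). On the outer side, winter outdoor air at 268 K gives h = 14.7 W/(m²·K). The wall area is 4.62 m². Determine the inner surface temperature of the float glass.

T ≈ 287 K

Treating each layer as a thermal resistance in series:
R_inner film = 1/(h_i·A) = 1/(29.9×4.62) = 0.007239 K/W
R_float glass = L/(kA) = 0.1/(0.988×4.62) = 0.02191 K/W
R_outer film = 1/(h_o·A) = 1/(14.7×4.62) = 0.01472 K/W
R_total = 0.04387 K/W;  Q = ΔT/R_total = 23/0.04387 = 524.3 W
T_interface = T_inner − Q·ΣR(inner→interface) = 291 − 524×0.007239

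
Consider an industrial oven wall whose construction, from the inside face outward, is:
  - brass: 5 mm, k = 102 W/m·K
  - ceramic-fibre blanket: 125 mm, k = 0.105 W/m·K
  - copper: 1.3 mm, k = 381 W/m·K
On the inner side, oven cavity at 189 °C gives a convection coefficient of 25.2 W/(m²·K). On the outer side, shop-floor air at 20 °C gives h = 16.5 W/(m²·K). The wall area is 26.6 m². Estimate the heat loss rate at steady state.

Series thermal resistances:
R_inner film = 1/(h_i·A) = 1/(25.2×26.6) = 0.001492 K/W
R_brass = L/(kA) = 0.005/(102×26.6) = 1.843×10^-6 K/W
R_ceramic-fibre blanket = L/(kA) = 0.125/(0.105×26.6) = 0.04475 K/W
R_copper = L/(kA) = 0.0013/(381×26.6) = 1.283×10^-7 K/W
R_outer film = 1/(h_o·A) = 1/(16.5×26.6) = 0.002278 K/W
R_total = 0.04853 K/W
Q = ΔT / R_total = 169 / 0.04853

Q ≈ 3480 W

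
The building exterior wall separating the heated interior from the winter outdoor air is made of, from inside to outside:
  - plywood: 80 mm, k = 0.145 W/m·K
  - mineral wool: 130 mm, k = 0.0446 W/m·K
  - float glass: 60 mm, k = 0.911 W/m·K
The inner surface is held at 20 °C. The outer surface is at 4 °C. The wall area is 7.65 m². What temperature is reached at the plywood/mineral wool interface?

Using the resistance-network approach (series):
R_plywood = L/(kA) = 0.08/(0.145×7.65) = 0.07212 K/W
R_mineral wool = L/(kA) = 0.13/(0.0446×7.65) = 0.381 K/W
R_float glass = L/(kA) = 0.06/(0.911×7.65) = 0.008609 K/W
R_total = 0.4617 K/W;  Q = ΔT/R_total = 16/0.4617 = 34.65 W
T_interface = T_inner − Q·ΣR(inner→interface) = 20 − 34.7×0.07212

T ≈ 17.5 °C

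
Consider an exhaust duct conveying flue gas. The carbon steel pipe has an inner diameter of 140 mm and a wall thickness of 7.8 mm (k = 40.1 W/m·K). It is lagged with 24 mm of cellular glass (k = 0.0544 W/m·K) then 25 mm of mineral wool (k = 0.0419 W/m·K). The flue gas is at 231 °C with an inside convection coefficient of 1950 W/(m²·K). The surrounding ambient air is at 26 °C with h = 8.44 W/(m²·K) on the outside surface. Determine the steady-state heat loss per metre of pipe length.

Radial resistances (cylindrical: R_cond = ln(r_o/r_i)/(2πkL), R_conv = 1/(h·2πrL)):
R_inner film = 1/(h_i·2πr₁L) = 1/(1950×2π×0.07×1) = 0.001166 K/W
R_carbon steel pipe wall = ln(77.8/70)/(2π×40.1×1) = 4.193×10^-4 K/W
R_cellular glass = ln(101.8/77.8)/(2π×0.0544×1) = 0.7866 K/W
R_mineral wool = ln(126.8/101.8)/(2π×0.0419×1) = 0.8341 K/W
R_outer film = 1/(h_o·2πr_oL) = 1/(8.44×2π×0.1268×1) = 0.1487 K/W
R_total = 1.771 K/W
Q = ΔT/R_total = 205/1.771

q′ ≈ 116 W/m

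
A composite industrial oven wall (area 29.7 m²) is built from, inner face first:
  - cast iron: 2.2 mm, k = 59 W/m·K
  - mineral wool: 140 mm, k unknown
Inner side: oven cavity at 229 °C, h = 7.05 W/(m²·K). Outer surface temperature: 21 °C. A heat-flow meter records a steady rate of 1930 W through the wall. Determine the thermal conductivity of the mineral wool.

Using the resistance-network approach (series):
R_inner film = 1/(h_i·A) = 1/(7.05×29.7) = 0.004776 K/W
R_cast iron = L/(kA) = 0.0022/(59×29.7) = 1.255×10^-6 K/W
Sum of known resistances R_other = 0.004777 K/W
Total R = ΔT/Q = 208/1930 = 0.1078 K/W
R_mineral wool = R_total − R_other = 0.103 K/W
k = L/(R·A) = 0.14/(0.103×29.7)

k ≈ 0.0458 W/(m·K)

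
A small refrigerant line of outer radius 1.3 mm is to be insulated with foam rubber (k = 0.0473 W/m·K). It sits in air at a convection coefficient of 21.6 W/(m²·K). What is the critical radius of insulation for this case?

r_cr ≈ 2.19 mm

For a cylinder r_cr = k/h = 0.0473/21.6
r_cr = 2.19 mm; since the bare radius (1.3 mm) is below r_cr, adding a thin layer of insulation will *increase* heat loss.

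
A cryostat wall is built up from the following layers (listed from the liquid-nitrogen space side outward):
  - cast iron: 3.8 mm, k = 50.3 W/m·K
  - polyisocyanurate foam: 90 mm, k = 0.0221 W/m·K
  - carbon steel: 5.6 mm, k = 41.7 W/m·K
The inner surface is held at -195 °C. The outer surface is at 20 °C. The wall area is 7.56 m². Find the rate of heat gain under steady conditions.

Q ≈ 399 W

Treating each layer as a thermal resistance in series:
R_cast iron = L/(kA) = 0.0038/(50.3×7.56) = 9.993×10^-6 K/W
R_polyisocyanurate foam = L/(kA) = 0.09/(0.0221×7.56) = 0.5387 K/W
R_carbon steel = L/(kA) = 0.0056/(41.7×7.56) = 1.776×10^-5 K/W
R_total = 0.5387 K/W
Q = ΔT / R_total = 215 / 0.5387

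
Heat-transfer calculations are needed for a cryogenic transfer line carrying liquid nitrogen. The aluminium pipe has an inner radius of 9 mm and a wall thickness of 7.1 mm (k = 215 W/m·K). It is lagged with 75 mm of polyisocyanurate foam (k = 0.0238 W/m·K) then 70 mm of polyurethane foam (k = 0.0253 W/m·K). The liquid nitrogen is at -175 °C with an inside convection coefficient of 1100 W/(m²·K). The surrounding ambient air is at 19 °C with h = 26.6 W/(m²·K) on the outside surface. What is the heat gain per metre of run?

q′ ≈ 12.7 W/m

Radial resistances (cylindrical: R_cond = ln(r_o/r_i)/(2πkL), R_conv = 1/(h·2πrL)):
R_inner film = 1/(h_i·2πr₁L) = 1/(1100×2π×0.009×1) = 0.01608 K/W
R_aluminium pipe wall = ln(16.1/9)/(2π×215×1) = 4.305×10^-4 K/W
R_polyisocyanurate foam = ln(91.1/16.1)/(2π×0.0238×1) = 11.59 K/W
R_polyurethane foam = ln(161.1/91.1)/(2π×0.0253×1) = 3.586 K/W
R_outer film = 1/(h_o·2πr_oL) = 1/(26.6×2π×0.1611×1) = 0.03714 K/W
R_total = 15.23 K/W
Q = ΔT/R_total = 194/15.23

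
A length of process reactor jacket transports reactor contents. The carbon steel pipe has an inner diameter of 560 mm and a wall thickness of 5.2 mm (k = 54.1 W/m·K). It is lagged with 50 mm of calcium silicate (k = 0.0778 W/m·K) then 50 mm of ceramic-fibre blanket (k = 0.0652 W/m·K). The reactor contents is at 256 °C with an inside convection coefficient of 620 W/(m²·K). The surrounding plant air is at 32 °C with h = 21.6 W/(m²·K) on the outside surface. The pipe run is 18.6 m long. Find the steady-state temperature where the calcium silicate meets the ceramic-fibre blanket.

Treating each annulus and film as a series resistance:
R_inner film = 1/(h_i·2πr₁L) = 1/(620×2π×0.28×18.6) = 4.929×10^-5 K/W
R_carbon steel pipe wall = ln(285.2/280)/(2π×54.1×18.6) = 2.91×10^-6 K/W
R_calcium silicate = ln(335.2/285.2)/(2π×0.0778×18.6) = 0.01777 K/W
R_ceramic-fibre blanket = ln(385.2/335.2)/(2π×0.0652×18.6) = 0.01825 K/W
R_outer film = 1/(h_o·2πr_oL) = 1/(21.6×2π×0.3852×18.6) = 0.001028 K/W
R_total = 0.03709 K/W
Q = ΔT/R_total = 224/0.03709
Q = 6040 W
T_interface = T_inner − Q·ΣR(inner→interface) = 256 − 6040×0.01782

T ≈ 148 °C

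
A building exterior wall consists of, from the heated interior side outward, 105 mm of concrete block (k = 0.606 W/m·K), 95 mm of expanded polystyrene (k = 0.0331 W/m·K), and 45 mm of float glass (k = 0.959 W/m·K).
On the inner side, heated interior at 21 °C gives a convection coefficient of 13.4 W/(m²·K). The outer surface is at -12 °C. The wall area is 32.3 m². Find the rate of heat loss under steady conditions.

Q ≈ 337 W

Treating each layer as a thermal resistance in series:
R_inner film = 1/(h_i·A) = 1/(13.4×32.3) = 0.00231 K/W
R_concrete block = L/(kA) = 0.105/(0.606×32.3) = 0.005364 K/W
R_expanded polystyrene = L/(kA) = 0.095/(0.0331×32.3) = 0.08886 K/W
R_float glass = L/(kA) = 0.045/(0.959×32.3) = 0.001453 K/W
R_total = 0.09798 K/W
Q = ΔT / R_total = 33 / 0.09798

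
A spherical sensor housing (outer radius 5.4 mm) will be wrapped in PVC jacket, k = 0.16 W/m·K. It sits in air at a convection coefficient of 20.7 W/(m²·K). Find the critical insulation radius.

r_cr ≈ 15.5 mm

For a sphere r_cr = 2k/h = 2×0.16/20.7
r_cr = 15.5 mm; since the bare radius (5.4 mm) is below r_cr, adding a thin layer of insulation will *increase* heat loss.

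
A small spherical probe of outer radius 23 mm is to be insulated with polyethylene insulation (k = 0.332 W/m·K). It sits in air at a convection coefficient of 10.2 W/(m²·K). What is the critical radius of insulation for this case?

r_cr ≈ 65.1 mm

For a sphere r_cr = 2k/h = 2×0.332/10.2
r_cr = 65.1 mm; since the bare radius (23 mm) is below r_cr, adding a thin layer of insulation will *increase* heat loss.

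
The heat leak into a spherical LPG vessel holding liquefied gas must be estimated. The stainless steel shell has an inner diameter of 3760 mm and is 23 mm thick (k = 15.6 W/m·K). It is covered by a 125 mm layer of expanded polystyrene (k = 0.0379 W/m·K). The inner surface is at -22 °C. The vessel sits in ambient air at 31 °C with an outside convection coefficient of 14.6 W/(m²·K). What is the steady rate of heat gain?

Each spherical layer contributes R = (1/r_i − 1/r_o)/(4πk):
R_stainless steel shell = (1/1.88 − 1/1.903)/(4π×15.6) = 3.279×10^-5 K/W
R_expanded polystyrene = (1/1.903 − 1/2.028)/(4π×0.0379) = 0.06801 K/W
R_outer film = 1/(h·4πr_o²) = 1/(14.6×4π×2.028²) = 0.001325 K/W
R_total = 0.06937 K/W
Q = ΔT/R_total = 53/0.06937

Q ≈ 764 W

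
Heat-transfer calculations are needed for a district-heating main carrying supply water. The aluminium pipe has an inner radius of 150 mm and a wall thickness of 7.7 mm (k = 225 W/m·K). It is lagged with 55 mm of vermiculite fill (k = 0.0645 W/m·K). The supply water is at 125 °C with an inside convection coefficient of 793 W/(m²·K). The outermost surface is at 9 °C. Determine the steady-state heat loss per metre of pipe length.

q′ ≈ 157 W/m

Cylindrical conduction, so R = ln(r₂/r₁)/(2πkL) per layer, in series:
R_inner film = 1/(h_i·2πr₁L) = 1/(793×2π×0.15×1) = 0.001338 K/W
R_aluminium pipe wall = ln(157.7/150)/(2π×225×1) = 3.541×10^-5 K/W
R_vermiculite fill = ln(212.7/157.7)/(2π×0.0645×1) = 0.7383 K/W
R_total = 0.7396 K/W
Q = ΔT/R_total = 116/0.7396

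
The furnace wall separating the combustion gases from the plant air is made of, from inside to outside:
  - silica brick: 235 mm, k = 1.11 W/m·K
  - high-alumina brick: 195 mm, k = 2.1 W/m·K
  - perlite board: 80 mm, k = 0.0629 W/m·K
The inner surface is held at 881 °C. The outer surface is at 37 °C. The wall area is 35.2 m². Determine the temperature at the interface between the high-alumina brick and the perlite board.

Series thermal resistances:
R_silica brick = L/(kA) = 0.235/(1.11×35.2) = 0.006015 K/W
R_high-alumina brick = L/(kA) = 0.195/(2.1×35.2) = 0.002638 K/W
R_perlite board = L/(kA) = 0.08/(0.0629×35.2) = 0.03613 K/W
R_total = 0.04478 K/W;  Q = ΔT/R_total = 844/0.04478 = 18850 W
T_interface = T_inner − Q·ΣR(inner→interface) = 881 − 18800×0.008653

T ≈ 718 °C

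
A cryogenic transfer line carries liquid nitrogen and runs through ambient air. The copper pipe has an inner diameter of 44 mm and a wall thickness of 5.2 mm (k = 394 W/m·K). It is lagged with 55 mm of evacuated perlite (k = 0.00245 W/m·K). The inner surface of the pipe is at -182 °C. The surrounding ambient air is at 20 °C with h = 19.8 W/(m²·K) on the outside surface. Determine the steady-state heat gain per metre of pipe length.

q′ ≈ 2.81 W/m

Per-layer cylindrical resistances, series-summed:
R_copper pipe wall = ln(27.2/22)/(2π×394×1) = 8.571×10^-5 K/W
R_evacuated perlite = ln(82.2/27.2)/(2π×0.00245×1) = 71.84 K/W
R_outer film = 1/(h_o·2πr_oL) = 1/(19.8×2π×0.0822×1) = 0.09779 K/W
R_total = 71.94 K/W
Q = ΔT/R_total = 202/71.94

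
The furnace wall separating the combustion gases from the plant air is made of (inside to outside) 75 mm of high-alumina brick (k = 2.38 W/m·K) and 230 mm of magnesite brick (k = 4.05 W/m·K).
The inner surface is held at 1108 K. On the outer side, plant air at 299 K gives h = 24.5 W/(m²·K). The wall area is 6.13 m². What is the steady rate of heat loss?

Q ≈ 38400 W

Treating each layer as a thermal resistance in series:
R_high-alumina brick = L/(kA) = 0.075/(2.38×6.13) = 0.005141 K/W
R_magnesite brick = L/(kA) = 0.23/(4.05×6.13) = 0.009264 K/W
R_outer film = 1/(h_o·A) = 1/(24.5×6.13) = 0.006658 K/W
R_total = 0.02106 K/W
Q = ΔT / R_total = 809 / 0.02106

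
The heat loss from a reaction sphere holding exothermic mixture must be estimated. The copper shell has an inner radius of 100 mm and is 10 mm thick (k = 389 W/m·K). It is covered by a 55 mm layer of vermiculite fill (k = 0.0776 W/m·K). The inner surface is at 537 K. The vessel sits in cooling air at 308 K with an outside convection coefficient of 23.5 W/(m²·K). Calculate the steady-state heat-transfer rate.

Q ≈ 70.9 W

Spherical conduction: R = (1/r_in − 1/r_out)/(4πk) per layer; series-sum.
R_copper shell = (1/0.1 − 1/0.11)/(4π×389) = 1.86×10^-4 K/W
R_vermiculite fill = (1/0.11 − 1/0.165)/(4π×0.0776) = 3.108 K/W
R_outer film = 1/(h·4πr_o²) = 1/(23.5×4π×0.165²) = 0.1244 K/W
R_total = 3.232 K/W
Q = ΔT/R_total = 229/3.232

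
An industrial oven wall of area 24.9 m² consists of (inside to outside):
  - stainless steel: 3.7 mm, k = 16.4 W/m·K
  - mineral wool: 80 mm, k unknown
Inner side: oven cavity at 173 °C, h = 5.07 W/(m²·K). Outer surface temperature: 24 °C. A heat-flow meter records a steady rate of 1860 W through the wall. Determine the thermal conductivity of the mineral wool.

k ≈ 0.0445 W/(m·K)

Using the resistance-network approach (series):
R_inner film = 1/(h_i·A) = 1/(5.07×24.9) = 0.007921 K/W
R_stainless steel = L/(kA) = 0.0037/(16.4×24.9) = 9.061×10^-6 K/W
Sum of known resistances R_other = 0.00793 K/W
Total R = ΔT/Q = 149/1860 = 0.08011 K/W
R_mineral wool = R_total − R_other = 0.07218 K/W
k = L/(R·A) = 0.08/(0.07218×24.9)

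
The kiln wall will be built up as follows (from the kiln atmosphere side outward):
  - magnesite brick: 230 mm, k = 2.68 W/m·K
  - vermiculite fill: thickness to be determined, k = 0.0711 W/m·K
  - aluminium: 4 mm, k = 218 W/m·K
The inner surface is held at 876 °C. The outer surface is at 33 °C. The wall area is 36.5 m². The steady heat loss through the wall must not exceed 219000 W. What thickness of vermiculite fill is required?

Using the resistance-network approach (series):
R_magnesite brick = L/(kA) = 0.23/(2.68×36.5) = 0.002351 K/W
R_aluminium = L/(kA) = 0.004/(218×36.5) = 5.027×10^-7 K/W
Sum of the known resistances R_other = 0.002352 K/W
Required total resistance R_tot = ΔT/Q_allow = 843/219000 = 0.003849 K/W
R_vermiculite fill = R_tot − R_other = 0.001498 K/W
L = R·k·A = 0.001498×0.0711×36.5

L ≈ 3.89 mm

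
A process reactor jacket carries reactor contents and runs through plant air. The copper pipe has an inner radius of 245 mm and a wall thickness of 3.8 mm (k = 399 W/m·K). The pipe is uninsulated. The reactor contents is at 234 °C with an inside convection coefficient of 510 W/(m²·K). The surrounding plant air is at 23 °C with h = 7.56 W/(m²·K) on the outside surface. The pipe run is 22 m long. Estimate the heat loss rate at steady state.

Per-layer cylindrical resistances, series-summed:
R_inner film = 1/(h_i·2πr₁L) = 1/(510×2π×0.245×22) = 5.79×10^-5 K/W
R_copper pipe wall = ln(248.8/245)/(2π×399×22) = 2.791×10^-7 K/W
R_outer film = 1/(h_o·2πr_oL) = 1/(7.56×2π×0.2488×22) = 0.003846 K/W
R_total = 0.003904 K/W
Q = ΔT/R_total = 211/0.003904

Q ≈ 54000 W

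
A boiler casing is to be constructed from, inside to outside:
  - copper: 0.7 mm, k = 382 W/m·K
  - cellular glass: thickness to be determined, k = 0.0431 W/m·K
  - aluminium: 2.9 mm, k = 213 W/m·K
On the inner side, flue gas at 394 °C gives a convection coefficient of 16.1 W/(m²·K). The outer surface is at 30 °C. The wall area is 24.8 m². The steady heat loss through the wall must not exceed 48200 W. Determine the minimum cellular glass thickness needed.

L ≈ 5.39 mm

Model the wall as resistances in series:
R_inner film = 1/(h_i·A) = 1/(16.1×24.8) = 0.002505 K/W
R_copper = L/(kA) = 0.0007/(382×24.8) = 7.389×10^-8 K/W
R_aluminium = L/(kA) = 0.0029/(213×24.8) = 5.49×10^-7 K/W
Sum of the known resistances R_other = 0.002505 K/W
Required total resistance R_tot = ΔT/Q_allow = 364/48200 = 0.007552 K/W
R_cellular glass = R_tot − R_other = 0.005047 K/W
L = R·k·A = 0.005047×0.0431×24.8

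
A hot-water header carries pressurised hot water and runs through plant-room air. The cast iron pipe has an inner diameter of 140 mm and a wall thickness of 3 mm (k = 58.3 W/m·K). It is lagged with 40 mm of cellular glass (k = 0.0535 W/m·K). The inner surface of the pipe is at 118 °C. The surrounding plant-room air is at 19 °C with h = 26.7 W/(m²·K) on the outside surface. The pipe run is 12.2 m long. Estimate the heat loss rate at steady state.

Per-layer cylindrical resistances, series-summed:
R_cast iron pipe wall = ln(73/70)/(2π×58.3×12.2) = 9.39×10^-6 K/W
R_cellular glass = ln(113/73)/(2π×0.0535×12.2) = 0.1065 K/W
R_outer film = 1/(h_o·2πr_oL) = 1/(26.7×2π×0.113×12.2) = 0.004324 K/W
R_total = 0.1109 K/W
Q = ΔT/R_total = 99/0.1109

Q ≈ 893 W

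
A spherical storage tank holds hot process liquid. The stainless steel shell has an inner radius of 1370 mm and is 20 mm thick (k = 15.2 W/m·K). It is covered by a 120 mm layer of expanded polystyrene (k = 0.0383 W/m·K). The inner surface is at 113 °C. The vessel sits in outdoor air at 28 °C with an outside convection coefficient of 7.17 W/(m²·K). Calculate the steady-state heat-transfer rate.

Q ≈ 687 W

Radial (spherical) resistances in series:
R_stainless steel shell = (1/1.37 − 1/1.39)/(4π×15.2) = 5.498×10^-5 K/W
R_expanded polystyrene = (1/1.39 − 1/1.51)/(4π×0.0383) = 0.1188 K/W
R_outer film = 1/(h·4πr_o²) = 1/(7.17×4π×1.51²) = 0.004868 K/W
R_total = 0.1237 K/W
Q = ΔT/R_total = 85/0.1237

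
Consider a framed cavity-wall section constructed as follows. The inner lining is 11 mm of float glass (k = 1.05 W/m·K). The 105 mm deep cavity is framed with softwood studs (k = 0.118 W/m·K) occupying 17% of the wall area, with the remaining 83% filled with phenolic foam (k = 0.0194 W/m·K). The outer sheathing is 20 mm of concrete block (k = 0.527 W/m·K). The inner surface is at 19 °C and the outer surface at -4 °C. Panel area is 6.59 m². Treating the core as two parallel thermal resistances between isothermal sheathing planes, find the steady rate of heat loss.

Q ≈ 51.3 W

Sheathing layers in series; stud and cavity paths in parallel between them.
R_inner = 0.011/(1.05×6.59) = 0.00159 K/W
R_stud  = 0.105/(0.118×0.17×6.59) = 0.7943 K/W
R_cav   = 0.105/(0.0194×0.83×6.59) = 0.9895 K/W
1/R_core = 1/R_stud + 1/R_cav → R_core = 0.4406 K/W
R_outer = 0.02/(0.527×6.59) = 0.005759 K/W
R_total = 0.448 K/W
Q = ΔT/R_total = 23/0.448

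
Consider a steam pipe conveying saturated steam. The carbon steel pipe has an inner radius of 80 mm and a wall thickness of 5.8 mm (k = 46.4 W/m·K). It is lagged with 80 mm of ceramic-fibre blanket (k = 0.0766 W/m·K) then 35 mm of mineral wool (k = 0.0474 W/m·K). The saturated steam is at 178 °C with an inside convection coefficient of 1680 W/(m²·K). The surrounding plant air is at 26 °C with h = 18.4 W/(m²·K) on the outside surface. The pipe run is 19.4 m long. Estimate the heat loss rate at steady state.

Q ≈ 1430 W

Radial resistances (cylindrical: R_cond = ln(r_o/r_i)/(2πkL), R_conv = 1/(h·2πrL)):
R_inner film = 1/(h_i·2πr₁L) = 1/(1680×2π×0.08×19.4) = 6.104×10^-5 K/W
R_carbon steel pipe wall = ln(85.8/80)/(2π×46.4×19.4) = 1.238×10^-5 K/W
R_ceramic-fibre blanket = ln(165.8/85.8)/(2π×0.0766×19.4) = 0.07055 K/W
R_mineral wool = ln(200.8/165.8)/(2π×0.0474×19.4) = 0.03315 K/W
R_outer film = 1/(h_o·2πr_oL) = 1/(18.4×2π×0.2008×19.4) = 0.00222 K/W
R_total = 0.106 K/W
Q = ΔT/R_total = 152/0.106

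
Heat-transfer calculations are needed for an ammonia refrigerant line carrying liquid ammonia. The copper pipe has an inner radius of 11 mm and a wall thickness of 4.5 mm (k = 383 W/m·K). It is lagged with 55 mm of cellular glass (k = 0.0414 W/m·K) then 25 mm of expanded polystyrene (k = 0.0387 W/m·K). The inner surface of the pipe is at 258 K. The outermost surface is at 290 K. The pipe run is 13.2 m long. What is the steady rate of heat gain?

Per-layer cylindrical resistances, series-summed:
R_copper pipe wall = ln(15.5/11)/(2π×383×13.2) = 1.08×10^-5 K/W
R_cellular glass = ln(70.5/15.5)/(2π×0.0414×13.2) = 0.4412 K/W
R_expanded polystyrene = ln(95.5/70.5)/(2π×0.0387×13.2) = 0.09456 K/W
R_total = 0.5357 K/W
Q = ΔT/R_total = 32/0.5357

Q ≈ 59.7 W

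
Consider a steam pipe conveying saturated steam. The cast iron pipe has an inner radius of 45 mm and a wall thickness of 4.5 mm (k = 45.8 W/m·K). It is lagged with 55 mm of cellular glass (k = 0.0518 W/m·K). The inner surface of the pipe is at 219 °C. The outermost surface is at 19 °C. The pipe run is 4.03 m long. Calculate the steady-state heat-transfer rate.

For a radial system each layer contributes R = ln(r_out/r_in)/(2πkL); films add R = 1/(hA).
R_cast iron pipe wall = ln(49.5/45)/(2π×45.8×4.03) = 8.218×10^-5 K/W
R_cellular glass = ln(104.5/49.5)/(2π×0.0518×4.03) = 0.5697 K/W
R_total = 0.5698 K/W
Q = ΔT/R_total = 200/0.5698

Q ≈ 351 W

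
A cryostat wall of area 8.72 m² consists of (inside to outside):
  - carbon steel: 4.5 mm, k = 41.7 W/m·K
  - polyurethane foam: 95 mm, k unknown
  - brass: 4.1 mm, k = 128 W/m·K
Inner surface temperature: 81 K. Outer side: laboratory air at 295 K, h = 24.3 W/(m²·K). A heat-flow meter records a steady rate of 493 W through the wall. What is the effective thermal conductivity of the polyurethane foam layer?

k ≈ 0.0254 W/(m·K)

Series thermal resistances:
R_carbon steel = L/(kA) = 0.0045/(41.7×8.72) = 1.238×10^-5 K/W
R_brass = L/(kA) = 0.0041/(128×8.72) = 3.673×10^-6 K/W
R_outer film = 1/(h_o·A) = 1/(24.3×8.72) = 0.004719 K/W
Sum of known resistances R_other = 0.004735 K/W
Total R = ΔT/Q = 214/493 = 0.4341 K/W
R_polyurethane foam = R_total − R_other = 0.4293 K/W
k = L/(R·A) = 0.095/(0.4293×8.72)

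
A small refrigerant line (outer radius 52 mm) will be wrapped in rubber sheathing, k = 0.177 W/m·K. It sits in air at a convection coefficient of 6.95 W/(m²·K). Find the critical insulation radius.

r_cr ≈ 25.5 mm

For a cylinder r_cr = k/h = 0.177/6.95
r_cr = 25.5 mm; since the bare radius (52 mm) is above r_cr, any added insulation will reduce heat loss.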